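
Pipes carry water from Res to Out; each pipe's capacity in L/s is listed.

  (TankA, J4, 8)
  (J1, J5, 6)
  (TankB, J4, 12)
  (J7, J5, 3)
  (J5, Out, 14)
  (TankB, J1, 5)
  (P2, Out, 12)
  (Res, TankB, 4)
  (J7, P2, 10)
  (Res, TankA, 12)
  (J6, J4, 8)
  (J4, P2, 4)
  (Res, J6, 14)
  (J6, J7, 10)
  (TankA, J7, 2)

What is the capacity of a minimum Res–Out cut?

Augment Res→TankA→J4→P2→Out: bottleneck 4, flow now 4.
Augment Res→TankA→J7→P2→Out: bottleneck 2, flow now 6.
Augment Res→J6→J7→P2→Out: bottleneck 6, flow now 12.
Augment Res→J6→J7→J5→Out: bottleneck 3, flow now 15.
Augment Res→TankB→J1→J5→Out: bottleneck 4, flow now 19.
No augmenting path remains; maximum flow = 19.
By max-flow min-cut, the minimum cut capacity equals the max flow.
In the residual graph, reachable from Res: {Res, TankA, J6, J4, J7, P2}.
Min-cut edges: Res→TankB (4), J7→J5 (3), P2→Out (12); capacity 4 + 3 + 12 = 19.

19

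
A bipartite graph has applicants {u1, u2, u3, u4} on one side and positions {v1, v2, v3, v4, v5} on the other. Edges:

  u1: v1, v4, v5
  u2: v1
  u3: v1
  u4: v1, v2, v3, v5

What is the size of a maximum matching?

Unit-capacity flow: source→left, listed edges, right→sink; max matching = max flow.
Augmenting path u1→v1 (+1); matched 1.
Augmenting path u4→v2 (+1); matched 2.
Augmenting path u2→v1→u1→v4 (+1); matched 3.
No augmenting path remains; maximum matching = 3.
König certificate: {u1, u4, v1} is a vertex cover of size 3 (every listed pair touches it), so no matching can be larger.

3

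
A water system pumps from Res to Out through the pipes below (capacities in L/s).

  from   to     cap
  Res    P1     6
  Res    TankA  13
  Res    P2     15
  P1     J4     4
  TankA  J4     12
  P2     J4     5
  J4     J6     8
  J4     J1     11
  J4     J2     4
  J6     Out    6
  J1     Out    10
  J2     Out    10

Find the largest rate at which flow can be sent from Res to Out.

Augment Res→P1→J4→J6→Out: bottleneck 4, flow now 4.
Augment Res→TankA→J4→J6→Out: bottleneck 2, flow now 6.
Augment Res→TankA→J4→J1→Out: bottleneck 10, flow now 16.
Augment Res→P2→J4→J2→Out: bottleneck 4, flow now 20.
No augmenting path remains; maximum flow = 20.
In the residual graph, reachable from Res: {Res, P1, TankA, P2, J4, J6, J1}.
Min-cut edges: J4→J2 (4), J6→Out (6), J1→Out (10); capacity 4 + 6 + 10 = 20.
This cut is saturated, so no flow can exceed 20.

20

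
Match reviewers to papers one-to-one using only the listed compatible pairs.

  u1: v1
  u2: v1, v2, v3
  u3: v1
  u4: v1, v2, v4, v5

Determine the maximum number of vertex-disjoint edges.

Unit-capacity flow: source→left, listed edges, right→sink; max matching = max flow.
Augmenting path u1→v1 (+1); matched 1.
Augmenting path u2→v2 (+1); matched 2.
Augmenting path u4→v4 (+1); matched 3.
No augmenting path remains; maximum matching = 3.
König certificate: {u2, u4, v1} is a vertex cover of size 3 (every listed pair touches it), so no matching can be larger.

3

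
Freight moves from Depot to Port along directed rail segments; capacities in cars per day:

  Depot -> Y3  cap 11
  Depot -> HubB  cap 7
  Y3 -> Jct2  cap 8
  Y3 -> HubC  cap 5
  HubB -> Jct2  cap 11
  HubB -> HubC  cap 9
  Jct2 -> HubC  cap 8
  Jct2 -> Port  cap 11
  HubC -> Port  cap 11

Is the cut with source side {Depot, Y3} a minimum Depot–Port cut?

Given cut capacity: 7 + 8 + 5 = 20.
Augment Depot→Y3→Jct2→Port: bottleneck 8, flow now 8.
Augment Depot→Y3→HubC→Port: bottleneck 3, flow now 11.
Augment Depot→HubB→Jct2→Port: bottleneck 3, flow now 14.
Augment Depot→HubB→HubC→Port: bottleneck 4, flow now 18.
No augmenting path remains; maximum flow = 18.
In the residual graph, reachable from Depot: {Depot}.
Min-cut edges: Depot→Y3 (11), Depot→HubB (7); capacity 11 + 7 = 18.
Cut capacity 20 exceeds the max flow 18, so it is not minimum.

No — its capacity is 20, but the minimum cut has capacity 18.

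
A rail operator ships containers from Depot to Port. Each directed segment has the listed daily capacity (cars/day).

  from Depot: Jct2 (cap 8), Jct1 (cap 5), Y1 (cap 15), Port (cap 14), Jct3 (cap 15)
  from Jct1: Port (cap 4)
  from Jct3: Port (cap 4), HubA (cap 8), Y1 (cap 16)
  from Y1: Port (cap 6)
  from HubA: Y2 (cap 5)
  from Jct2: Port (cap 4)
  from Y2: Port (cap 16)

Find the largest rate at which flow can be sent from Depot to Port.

37

Augment Depot→Port: bottleneck 14, flow now 14.
Augment Depot→Jct1→Port: bottleneck 4, flow now 18.
Augment Depot→Jct3→Port: bottleneck 4, flow now 22.
Augment Depot→Y1→Port: bottleneck 6, flow now 28.
Augment Depot→Jct2→Port: bottleneck 4, flow now 32.
Augment Depot→Jct3→HubA→Y2→Port: bottleneck 5, flow now 37.
No augmenting path remains; maximum flow = 37.
In the residual graph, reachable from Depot: {Depot, Jct1, Jct3, Y1, HubA, Jct2}.
Min-cut edges: Depot→Port (14), Jct1→Port (4), Jct3→Port (4), Y1→Port (6), HubA→Y2 (5), Jct2→Port (4); capacity 14 + 4 + 4 + 6 + 5 + 4 = 37.
This cut is saturated, so no flow can exceed 37.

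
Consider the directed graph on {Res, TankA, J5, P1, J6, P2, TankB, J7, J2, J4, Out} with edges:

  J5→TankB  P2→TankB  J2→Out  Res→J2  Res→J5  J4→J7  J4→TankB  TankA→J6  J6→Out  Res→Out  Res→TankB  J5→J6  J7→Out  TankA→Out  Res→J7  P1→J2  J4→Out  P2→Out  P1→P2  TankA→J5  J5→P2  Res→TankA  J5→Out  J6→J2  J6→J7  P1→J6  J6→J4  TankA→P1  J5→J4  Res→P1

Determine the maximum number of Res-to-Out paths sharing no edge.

Assign every edge capacity 1; by Menger, the answer equals the max flow.
Path Res→Out (+1); total 1.
Path Res→TankA→Out (+1); total 2.
Path Res→J5→Out (+1); total 3.
Path Res→J7→Out (+1); total 4.
Path Res→J2→Out (+1); total 5.
Path Res→P1→J6→Out (+1); total 6.
No residual Res→Out path; max flow = 6.
Certifying cut of size 6: {Res→J2, Res→J5, Res→J7, Res→Out, Res→P1, Res→TankA}.

6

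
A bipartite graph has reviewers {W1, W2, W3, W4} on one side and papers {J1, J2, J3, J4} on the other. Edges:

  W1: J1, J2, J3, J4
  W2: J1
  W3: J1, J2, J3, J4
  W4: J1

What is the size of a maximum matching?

3

Unit-capacity flow: source→left, listed edges, right→sink; max matching = max flow.
Augmenting path W1→J1 (+1); matched 1.
Augmenting path W3→J2 (+1); matched 2.
Augmenting path W2→J1→W1→J3 (+1); matched 3.
No augmenting path remains; maximum matching = 3.
König certificate: {W1, W3, J1} is a vertex cover of size 3 (every listed pair touches it), so no matching can be larger.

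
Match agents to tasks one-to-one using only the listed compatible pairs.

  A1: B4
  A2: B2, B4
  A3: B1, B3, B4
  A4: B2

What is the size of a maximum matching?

Unit-capacity flow: source→left, listed edges, right→sink; max matching = max flow.
Augmenting path A1→B4 (+1); matched 1.
Augmenting path A2→B2 (+1); matched 2.
Augmenting path A3→B1 (+1); matched 3.
No augmenting path remains; maximum matching = 3.
König certificate: {A3, B2, B4} is a vertex cover of size 3 (every listed pair touches it), so no matching can be larger.

3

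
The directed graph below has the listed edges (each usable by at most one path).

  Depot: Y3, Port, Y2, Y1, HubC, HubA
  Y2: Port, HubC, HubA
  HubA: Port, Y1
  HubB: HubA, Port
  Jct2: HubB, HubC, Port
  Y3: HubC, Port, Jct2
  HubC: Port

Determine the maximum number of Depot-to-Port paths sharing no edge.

Assign every edge capacity 1; by Menger, the answer equals the max flow.
Path Depot→Port (+1); total 1.
Path Depot→Y2→Port (+1); total 2.
Path Depot→HubA→Port (+1); total 3.
Path Depot→Y3→Port (+1); total 4.
Path Depot→HubC→Port (+1); total 5.
No residual Depot→Port path; max flow = 5.
Certifying cut of size 5: {Depot→HubA, Depot→HubC, Depot→Port, Depot→Y2, Depot→Y3}.

5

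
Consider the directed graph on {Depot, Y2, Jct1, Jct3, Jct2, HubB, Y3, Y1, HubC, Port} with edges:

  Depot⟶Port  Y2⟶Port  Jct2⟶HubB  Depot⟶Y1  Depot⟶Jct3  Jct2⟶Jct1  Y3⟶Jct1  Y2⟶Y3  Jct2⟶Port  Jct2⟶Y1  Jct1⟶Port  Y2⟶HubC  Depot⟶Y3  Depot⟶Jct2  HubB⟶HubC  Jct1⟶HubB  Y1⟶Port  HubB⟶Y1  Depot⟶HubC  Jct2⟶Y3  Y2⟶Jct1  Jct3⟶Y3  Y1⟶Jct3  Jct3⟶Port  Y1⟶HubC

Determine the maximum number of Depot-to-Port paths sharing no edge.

Assign every edge capacity 1; by Menger, the answer equals the max flow.
Path Depot→Port (+1); total 1.
Path Depot→Jct3→Port (+1); total 2.
Path Depot→Jct2→Port (+1); total 3.
Path Depot→Y1→Port (+1); total 4.
Path Depot→Y3→Jct1→Port (+1); total 5.
No residual Depot→Port path; max flow = 5.
Certifying cut of size 5: {Depot→Jct2, Depot→Jct3, Depot→Port, Depot→Y1, Depot→Y3}.

5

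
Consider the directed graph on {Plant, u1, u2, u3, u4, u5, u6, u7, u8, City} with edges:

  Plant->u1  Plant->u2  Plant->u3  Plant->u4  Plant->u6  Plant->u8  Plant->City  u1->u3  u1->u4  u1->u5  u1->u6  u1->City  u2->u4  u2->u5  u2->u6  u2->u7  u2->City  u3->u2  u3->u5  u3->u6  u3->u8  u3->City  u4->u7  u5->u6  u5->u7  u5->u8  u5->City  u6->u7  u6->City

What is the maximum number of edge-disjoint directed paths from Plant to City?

5

Assign every edge capacity 1; by Menger, the answer equals the max flow.
Path Plant→City (+1); total 1.
Path Plant→u1→City (+1); total 2.
Path Plant→u2→City (+1); total 3.
Path Plant→u3→City (+1); total 4.
Path Plant→u6→City (+1); total 5.
No residual Plant→City path; max flow = 5.
Certifying cut of size 5: {Plant→City, Plant→u1, Plant→u2, Plant→u3, Plant→u6}.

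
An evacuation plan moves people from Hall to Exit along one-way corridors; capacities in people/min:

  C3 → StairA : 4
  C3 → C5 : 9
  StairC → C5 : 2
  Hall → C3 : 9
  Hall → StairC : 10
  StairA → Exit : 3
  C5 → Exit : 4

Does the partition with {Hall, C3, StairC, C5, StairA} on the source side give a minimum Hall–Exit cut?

Yes — it is a minimum cut (capacity 7).

Given cut capacity: 4 + 3 = 7.
Augment Hall→C3→C5→Exit: bottleneck 4, flow now 4.
Augment Hall→C3→StairA→Exit: bottleneck 3, flow now 7.
No augmenting path remains; maximum flow = 7.
Cut capacity 7 equals the max flow, so it is a minimum cut.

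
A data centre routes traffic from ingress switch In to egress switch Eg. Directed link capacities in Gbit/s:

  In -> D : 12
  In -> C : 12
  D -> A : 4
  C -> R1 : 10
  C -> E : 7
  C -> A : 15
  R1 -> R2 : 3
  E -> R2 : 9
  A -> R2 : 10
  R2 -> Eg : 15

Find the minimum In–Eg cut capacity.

Augment In→D→A→R2→Eg: bottleneck 4, flow now 4.
Augment In→C→R1→R2→Eg: bottleneck 3, flow now 7.
Augment In→C→E→R2→Eg: bottleneck 7, flow now 14.
Augment In→C→A→R2→Eg: bottleneck 1, flow now 15.
No augmenting path remains; maximum flow = 15.
By max-flow min-cut, the minimum cut capacity equals the max flow.
In the residual graph, reachable from In: {In, D, C, R1, E, A, R2}.
Min-cut edges: R2→Eg (15); capacity 15 = 15.

15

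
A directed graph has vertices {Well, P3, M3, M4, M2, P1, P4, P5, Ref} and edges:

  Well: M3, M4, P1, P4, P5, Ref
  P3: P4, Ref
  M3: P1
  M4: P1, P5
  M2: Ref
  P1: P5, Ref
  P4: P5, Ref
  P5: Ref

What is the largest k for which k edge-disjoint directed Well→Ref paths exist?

Assign every edge capacity 1; by Menger, the answer equals the max flow.
Path Well→Ref (+1); total 1.
Path Well→P1→Ref (+1); total 2.
Path Well→P4→Ref (+1); total 3.
Path Well→P5→Ref (+1); total 4.
No residual Well→Ref path; max flow = 4.
Certifying cut of size 4: {P1→Ref, P5→Ref, Well→P4, Well→Ref}.

4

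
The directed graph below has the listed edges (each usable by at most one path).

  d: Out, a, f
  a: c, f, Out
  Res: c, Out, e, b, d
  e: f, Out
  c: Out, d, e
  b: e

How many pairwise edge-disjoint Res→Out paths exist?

4

Assign every edge capacity 1; by Menger, the answer equals the max flow.
Path Res→Out (+1); total 1.
Path Res→c→Out (+1); total 2.
Path Res→d→Out (+1); total 3.
Path Res→e→Out (+1); total 4.
No residual Res→Out path; max flow = 4.
Certifying cut of size 4: {Res→Out, Res→c, Res→d, e→Out}.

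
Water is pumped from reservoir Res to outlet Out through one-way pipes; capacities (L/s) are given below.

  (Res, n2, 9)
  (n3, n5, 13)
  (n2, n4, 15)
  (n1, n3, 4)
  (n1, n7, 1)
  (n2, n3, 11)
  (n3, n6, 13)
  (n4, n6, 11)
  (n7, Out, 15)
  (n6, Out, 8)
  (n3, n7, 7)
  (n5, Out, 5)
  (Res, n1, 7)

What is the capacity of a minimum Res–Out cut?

14

Augment Res→n1→n7→Out: bottleneck 1, flow now 1.
Augment Res→n1→n3→n5→Out: bottleneck 4, flow now 5.
Augment Res→n2→n3→n5→Out: bottleneck 1, flow now 6.
Augment Res→n2→n3→n6→Out: bottleneck 8, flow now 14.
No augmenting path remains; maximum flow = 14.
By max-flow min-cut, the minimum cut capacity equals the max flow.
In the residual graph, reachable from Res: {Res, n1}.
Min-cut edges: Res→n2 (9), n1→n3 (4), n1→n7 (1); capacity 9 + 4 + 1 = 14.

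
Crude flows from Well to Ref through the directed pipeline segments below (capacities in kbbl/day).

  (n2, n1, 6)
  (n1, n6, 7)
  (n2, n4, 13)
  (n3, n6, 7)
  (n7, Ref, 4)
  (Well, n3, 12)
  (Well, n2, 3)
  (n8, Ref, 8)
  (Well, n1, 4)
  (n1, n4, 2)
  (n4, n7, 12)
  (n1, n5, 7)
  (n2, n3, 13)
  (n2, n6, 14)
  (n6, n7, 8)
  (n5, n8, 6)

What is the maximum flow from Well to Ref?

10

Augment Well→n1→n4→n7→Ref: bottleneck 2, flow now 2.
Augment Well→n1→n5→n8→Ref: bottleneck 2, flow now 4.
Augment Well→n2→n4→n7→Ref: bottleneck 2, flow now 6.
Augment Well→n2→n1→n5→n8→Ref: bottleneck 1, flow now 7.
Augment Well→n3→n6→n7→n4→n1→n5→n8→Ref: bottleneck 2, flow now 9. (uses reverse residual edge)
Augment Well→n3→n6→n7→n4→n2→n1→n5→n8→Ref: bottleneck 1, flow now 10. (uses reverse residual edge)
No augmenting path remains; maximum flow = 10.
In the residual graph, reachable from Well: {Well, n1, n2, n3, n4, n5, n6, n7}.
Min-cut edges: n5→n8 (6), n7→Ref (4); capacity 6 + 4 = 10.
This cut is saturated, so no flow can exceed 10.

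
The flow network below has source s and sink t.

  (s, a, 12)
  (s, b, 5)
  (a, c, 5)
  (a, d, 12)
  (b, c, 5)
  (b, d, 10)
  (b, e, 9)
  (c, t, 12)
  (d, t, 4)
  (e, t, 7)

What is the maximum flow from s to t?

14

Augment s→a→c→t: bottleneck 5, flow now 5.
Augment s→a→d→t: bottleneck 4, flow now 9.
Augment s→b→c→t: bottleneck 5, flow now 14.
No augmenting path remains; maximum flow = 14.
In the residual graph, reachable from s: {s, a, d}.
Min-cut edges: s→b (5), a→c (5), d→t (4); capacity 5 + 5 + 4 = 14.
This cut is saturated, so no flow can exceed 14.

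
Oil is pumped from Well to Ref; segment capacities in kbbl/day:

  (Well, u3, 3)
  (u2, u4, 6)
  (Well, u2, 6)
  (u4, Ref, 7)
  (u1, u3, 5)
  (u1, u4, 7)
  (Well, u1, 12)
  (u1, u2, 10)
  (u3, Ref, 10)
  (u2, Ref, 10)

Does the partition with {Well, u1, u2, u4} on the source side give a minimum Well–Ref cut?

No — its capacity is 25, but the minimum cut has capacity 21.

Given cut capacity: 3 + 5 + 10 + 7 = 25.
Augment Well→u2→Ref: bottleneck 6, flow now 6.
Augment Well→u3→Ref: bottleneck 3, flow now 9.
Augment Well→u1→u2→Ref: bottleneck 4, flow now 13.
Augment Well→u1→u3→Ref: bottleneck 5, flow now 18.
Augment Well→u1→u4→Ref: bottleneck 3, flow now 21.
No augmenting path remains; maximum flow = 21.
In the residual graph, reachable from Well: {Well}.
Min-cut edges: Well→u1 (12), Well→u2 (6), Well→u3 (3); capacity 12 + 6 + 3 = 21.
Cut capacity 25 exceeds the max flow 21, so it is not minimum.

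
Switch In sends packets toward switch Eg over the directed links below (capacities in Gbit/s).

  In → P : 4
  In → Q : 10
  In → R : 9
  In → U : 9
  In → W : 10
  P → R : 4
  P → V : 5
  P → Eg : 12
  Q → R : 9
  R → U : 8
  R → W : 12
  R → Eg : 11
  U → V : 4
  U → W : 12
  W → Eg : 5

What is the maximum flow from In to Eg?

Augment In→P→Eg: bottleneck 4, flow now 4.
Augment In→R→Eg: bottleneck 9, flow now 13.
Augment In→W→Eg: bottleneck 5, flow now 18.
Augment In→Q→R→Eg: bottleneck 2, flow now 20.
No augmenting path remains; maximum flow = 20.
In the residual graph, reachable from In: {In, Q, R, U, V, W}.
Min-cut edges: In→P (4), R→Eg (11), W→Eg (5); capacity 4 + 11 + 5 = 20.
This cut is saturated, so no flow can exceed 20.

20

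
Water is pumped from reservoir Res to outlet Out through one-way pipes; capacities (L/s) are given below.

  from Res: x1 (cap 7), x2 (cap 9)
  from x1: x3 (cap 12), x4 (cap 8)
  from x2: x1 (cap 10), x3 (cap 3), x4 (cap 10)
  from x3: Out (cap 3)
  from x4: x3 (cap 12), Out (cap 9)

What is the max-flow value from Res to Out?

Augment Res→x1→x3→Out: bottleneck 3, flow now 3.
Augment Res→x1→x4→Out: bottleneck 4, flow now 7.
Augment Res→x2→x4→Out: bottleneck 5, flow now 12.
No augmenting path remains; maximum flow = 12.
In the residual graph, reachable from Res: {Res, x1, x2, x3, x4}.
Min-cut edges: x3→Out (3), x4→Out (9); capacity 3 + 9 = 12.
This cut is saturated, so no flow can exceed 12.

12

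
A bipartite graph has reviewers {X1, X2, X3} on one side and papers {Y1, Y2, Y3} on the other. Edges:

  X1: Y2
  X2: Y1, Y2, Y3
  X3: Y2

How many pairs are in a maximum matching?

Unit-capacity flow: source→left, listed edges, right→sink; max matching = max flow.
Augmenting path X1→Y2 (+1); matched 1.
Augmenting path X2→Y1 (+1); matched 2.
No augmenting path remains; maximum matching = 2.
König certificate: {X2, Y2} is a vertex cover of size 2 (every listed pair touches it), so no matching can be larger.

2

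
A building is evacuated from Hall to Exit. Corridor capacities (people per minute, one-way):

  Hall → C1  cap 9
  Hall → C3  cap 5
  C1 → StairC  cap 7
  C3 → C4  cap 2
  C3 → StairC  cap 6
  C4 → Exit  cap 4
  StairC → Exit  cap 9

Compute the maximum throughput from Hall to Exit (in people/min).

11

Augment Hall→C1→StairC→Exit: bottleneck 7, flow now 7.
Augment Hall→C3→C4→Exit: bottleneck 2, flow now 9.
Augment Hall→C3→StairC→Exit: bottleneck 2, flow now 11.
No augmenting path remains; maximum flow = 11.
In the residual graph, reachable from Hall: {Hall, C1, C3, StairC}.
Min-cut edges: C3→C4 (2), StairC→Exit (9); capacity 2 + 9 = 11.
This cut is saturated, so no flow can exceed 11.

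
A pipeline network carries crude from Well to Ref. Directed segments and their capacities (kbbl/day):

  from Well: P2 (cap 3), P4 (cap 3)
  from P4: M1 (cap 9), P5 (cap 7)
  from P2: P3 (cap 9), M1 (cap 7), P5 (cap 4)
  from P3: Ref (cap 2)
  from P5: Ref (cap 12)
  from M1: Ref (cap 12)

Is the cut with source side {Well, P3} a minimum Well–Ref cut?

Given cut capacity: 3 + 3 + 2 = 8.
Augment Well→P4→P5→Ref: bottleneck 3, flow now 3.
Augment Well→P2→P3→Ref: bottleneck 2, flow now 5.
Augment Well→P2→P5→Ref: bottleneck 1, flow now 6.
No augmenting path remains; maximum flow = 6.
In the residual graph, reachable from Well: {Well}.
Min-cut edges: Well→P4 (3), Well→P2 (3); capacity 3 + 3 = 6.
Cut capacity 8 exceeds the max flow 6, so it is not minimum.

No — its capacity is 8, but the minimum cut has capacity 6.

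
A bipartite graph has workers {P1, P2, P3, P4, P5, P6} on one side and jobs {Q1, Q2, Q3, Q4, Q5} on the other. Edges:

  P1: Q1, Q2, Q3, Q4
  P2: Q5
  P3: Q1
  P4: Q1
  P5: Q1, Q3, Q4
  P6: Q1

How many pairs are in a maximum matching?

4

Unit-capacity flow: source→left, listed edges, right→sink; max matching = max flow.
Augmenting path P1→Q1 (+1); matched 1.
Augmenting path P2→Q5 (+1); matched 2.
Augmenting path P5→Q3 (+1); matched 3.
Augmenting path P3→Q1→P1→Q2 (+1); matched 4.
No augmenting path remains; maximum matching = 4.
König certificate: {P1, P2, P5, Q1} is a vertex cover of size 4 (every listed pair touches it), so no matching can be larger.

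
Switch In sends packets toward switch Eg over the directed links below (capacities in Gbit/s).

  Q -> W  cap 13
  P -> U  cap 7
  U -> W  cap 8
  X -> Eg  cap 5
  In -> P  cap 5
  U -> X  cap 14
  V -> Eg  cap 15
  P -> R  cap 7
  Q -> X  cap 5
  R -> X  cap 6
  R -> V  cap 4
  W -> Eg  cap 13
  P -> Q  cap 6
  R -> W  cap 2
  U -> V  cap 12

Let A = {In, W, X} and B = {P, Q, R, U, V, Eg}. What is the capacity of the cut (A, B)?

Edges leaving {In, W, X}: In→P (5), W→Eg (13), X→Eg (5).
Cut capacity = 5 + 13 + 5 = 23.

23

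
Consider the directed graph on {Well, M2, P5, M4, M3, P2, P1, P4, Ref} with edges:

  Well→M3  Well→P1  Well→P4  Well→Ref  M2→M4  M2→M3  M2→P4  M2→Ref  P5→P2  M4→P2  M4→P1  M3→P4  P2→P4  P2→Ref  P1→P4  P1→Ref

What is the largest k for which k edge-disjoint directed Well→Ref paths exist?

Assign every edge capacity 1; by Menger, the answer equals the max flow.
Path Well→Ref (+1); total 1.
Path Well→P1→Ref (+1); total 2.
No residual Well→Ref path; max flow = 2.
Certifying cut of size 2: {Well→P1, Well→Ref}.

2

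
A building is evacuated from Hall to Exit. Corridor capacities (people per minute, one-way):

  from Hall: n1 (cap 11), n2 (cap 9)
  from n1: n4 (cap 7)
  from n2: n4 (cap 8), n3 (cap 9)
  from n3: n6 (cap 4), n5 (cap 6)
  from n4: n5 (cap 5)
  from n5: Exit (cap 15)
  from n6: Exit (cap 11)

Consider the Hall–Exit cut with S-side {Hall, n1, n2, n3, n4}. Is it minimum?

Given cut capacity: 6 + 4 + 5 = 15.
Augment Hall→n1→n4→n5→Exit: bottleneck 5, flow now 5.
Augment Hall→n2→n3→n5→Exit: bottleneck 6, flow now 11.
Augment Hall→n2→n3→n6→Exit: bottleneck 3, flow now 14.
No augmenting path remains; maximum flow = 14.
In the residual graph, reachable from Hall: {Hall, n1, n4}.
Min-cut edges: Hall→n2 (9), n4→n5 (5); capacity 9 + 5 = 14.
Cut capacity 15 exceeds the max flow 14, so it is not minimum.

No — its capacity is 15, but the minimum cut has capacity 14.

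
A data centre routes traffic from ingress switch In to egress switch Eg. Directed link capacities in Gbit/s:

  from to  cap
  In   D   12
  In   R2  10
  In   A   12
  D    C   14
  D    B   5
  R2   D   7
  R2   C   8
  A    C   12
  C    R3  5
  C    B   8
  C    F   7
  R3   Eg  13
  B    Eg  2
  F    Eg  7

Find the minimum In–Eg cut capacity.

Augment In→D→B→Eg: bottleneck 2, flow now 2.
Augment In→D→C→R3→Eg: bottleneck 5, flow now 7.
Augment In→D→C→F→Eg: bottleneck 5, flow now 12.
Augment In→R2→C→F→Eg: bottleneck 2, flow now 14.
No augmenting path remains; maximum flow = 14.
By max-flow min-cut, the minimum cut capacity equals the max flow.
In the residual graph, reachable from In: {In, D, R2, A, C, B}.
Min-cut edges: C→R3 (5), C→F (7), B→Eg (2); capacity 5 + 7 + 2 = 14.

14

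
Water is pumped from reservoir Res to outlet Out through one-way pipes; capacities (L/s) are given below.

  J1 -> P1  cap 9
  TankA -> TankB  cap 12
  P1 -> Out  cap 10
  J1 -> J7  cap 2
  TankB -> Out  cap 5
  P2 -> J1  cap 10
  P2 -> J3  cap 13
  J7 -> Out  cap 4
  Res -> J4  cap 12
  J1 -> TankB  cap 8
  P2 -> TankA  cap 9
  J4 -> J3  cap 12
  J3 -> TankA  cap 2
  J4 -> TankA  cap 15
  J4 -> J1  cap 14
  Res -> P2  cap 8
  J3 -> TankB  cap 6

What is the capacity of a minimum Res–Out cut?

Augment Res→P2→J1→P1→Out: bottleneck 8, flow now 8.
Augment Res→J4→J1→P1→Out: bottleneck 1, flow now 9.
Augment Res→J4→J1→TankB→Out: bottleneck 5, flow now 14.
Augment Res→J4→J1→J7→Out: bottleneck 2, flow now 16.
No augmenting path remains; maximum flow = 16.
By max-flow min-cut, the minimum cut capacity equals the max flow.
In the residual graph, reachable from Res: {Res, P2, J4, J1, TankA, J3, TankB}.
Min-cut edges: J1→P1 (9), J1→J7 (2), TankB→Out (5); capacity 9 + 2 + 5 = 16.

16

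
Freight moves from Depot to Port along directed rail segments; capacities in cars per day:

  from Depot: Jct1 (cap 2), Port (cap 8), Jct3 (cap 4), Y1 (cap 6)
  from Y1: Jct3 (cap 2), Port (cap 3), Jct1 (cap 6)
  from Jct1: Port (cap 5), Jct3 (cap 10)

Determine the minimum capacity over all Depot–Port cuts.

Augment Depot→Port: bottleneck 8, flow now 8.
Augment Depot→Y1→Port: bottleneck 3, flow now 11.
Augment Depot→Jct1→Port: bottleneck 2, flow now 13.
Augment Depot→Y1→Jct1→Port: bottleneck 3, flow now 16.
No augmenting path remains; maximum flow = 16.
By max-flow min-cut, the minimum cut capacity equals the max flow.
In the residual graph, reachable from Depot: {Depot, Jct3}.
Min-cut edges: Depot→Y1 (6), Depot→Jct1 (2), Depot→Port (8); capacity 6 + 2 + 8 = 16.

16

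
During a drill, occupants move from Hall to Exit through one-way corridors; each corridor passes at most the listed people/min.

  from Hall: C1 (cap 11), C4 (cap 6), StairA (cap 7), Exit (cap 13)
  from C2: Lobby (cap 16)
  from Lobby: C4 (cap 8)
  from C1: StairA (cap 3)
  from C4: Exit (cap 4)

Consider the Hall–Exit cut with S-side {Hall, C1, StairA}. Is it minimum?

Given cut capacity: 6 + 13 = 19.
Augment Hall→Exit: bottleneck 13, flow now 13.
Augment Hall→C4→Exit: bottleneck 4, flow now 17.
No augmenting path remains; maximum flow = 17.
In the residual graph, reachable from Hall: {Hall, C1, C4, StairA}.
Min-cut edges: Hall→Exit (13), C4→Exit (4); capacity 13 + 4 = 17.
Cut capacity 19 exceeds the max flow 17, so it is not minimum.

No — its capacity is 19, but the minimum cut has capacity 17.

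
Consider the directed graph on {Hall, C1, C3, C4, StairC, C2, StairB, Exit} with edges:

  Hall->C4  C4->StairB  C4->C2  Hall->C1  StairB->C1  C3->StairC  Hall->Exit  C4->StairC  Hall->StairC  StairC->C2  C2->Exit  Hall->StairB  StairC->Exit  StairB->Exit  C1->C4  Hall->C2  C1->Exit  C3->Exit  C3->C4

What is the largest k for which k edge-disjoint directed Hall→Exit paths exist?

5

Assign every edge capacity 1; by Menger, the answer equals the max flow.
Path Hall→Exit (+1); total 1.
Path Hall→C1→Exit (+1); total 2.
Path Hall→StairC→Exit (+1); total 3.
Path Hall→C2→Exit (+1); total 4.
Path Hall→StairB→Exit (+1); total 5.
No residual Hall→Exit path; max flow = 5.
Certifying cut of size 5: {C1→Exit, C2→Exit, Hall→Exit, StairB→Exit, StairC→Exit}.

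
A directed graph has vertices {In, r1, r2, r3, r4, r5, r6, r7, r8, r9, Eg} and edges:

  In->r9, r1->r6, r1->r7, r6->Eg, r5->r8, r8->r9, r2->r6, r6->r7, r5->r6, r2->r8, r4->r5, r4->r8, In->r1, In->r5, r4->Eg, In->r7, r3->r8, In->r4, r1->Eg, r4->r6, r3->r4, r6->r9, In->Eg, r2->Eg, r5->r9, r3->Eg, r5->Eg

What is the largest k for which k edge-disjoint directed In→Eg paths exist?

Assign every edge capacity 1; by Menger, the answer equals the max flow.
Path In→Eg (+1); total 1.
Path In→r1→Eg (+1); total 2.
Path In→r4→Eg (+1); total 3.
Path In→r5→Eg (+1); total 4.
No residual In→Eg path; max flow = 4.
Certifying cut of size 4: {In→Eg, In→r1, In→r4, In→r5}.

4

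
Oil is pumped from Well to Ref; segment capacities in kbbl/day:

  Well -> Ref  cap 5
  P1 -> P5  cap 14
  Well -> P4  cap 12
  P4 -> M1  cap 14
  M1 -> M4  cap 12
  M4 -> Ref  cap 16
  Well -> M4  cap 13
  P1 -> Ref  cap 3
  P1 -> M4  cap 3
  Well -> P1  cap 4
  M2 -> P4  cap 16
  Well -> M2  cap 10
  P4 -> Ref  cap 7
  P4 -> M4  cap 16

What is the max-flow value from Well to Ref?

Augment Well→Ref: bottleneck 5, flow now 5.
Augment Well→P4→Ref: bottleneck 7, flow now 12.
Augment Well→P1→Ref: bottleneck 3, flow now 15.
Augment Well→M4→Ref: bottleneck 13, flow now 28.
Augment Well→P4→M4→Ref: bottleneck 3, flow now 31.
No augmenting path remains; maximum flow = 31.
In the residual graph, reachable from Well: {Well, M2, P4, M1, P1, M4, P5}.
Min-cut edges: Well→Ref (5), P4→Ref (7), P1→Ref (3), M4→Ref (16); capacity 5 + 7 + 3 + 16 = 31.
This cut is saturated, so no flow can exceed 31.

31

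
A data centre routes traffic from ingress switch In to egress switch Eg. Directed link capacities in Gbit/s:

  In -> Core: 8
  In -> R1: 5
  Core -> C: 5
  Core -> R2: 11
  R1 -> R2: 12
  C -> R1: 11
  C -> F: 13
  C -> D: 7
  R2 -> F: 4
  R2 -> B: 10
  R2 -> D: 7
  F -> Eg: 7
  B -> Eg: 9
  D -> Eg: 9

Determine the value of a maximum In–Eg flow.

13

Augment In→Core→C→F→Eg: bottleneck 5, flow now 5.
Augment In→Core→R2→F→Eg: bottleneck 2, flow now 7.
Augment In→Core→R2→B→Eg: bottleneck 1, flow now 8.
Augment In→R1→R2→B→Eg: bottleneck 5, flow now 13.
No augmenting path remains; maximum flow = 13.
In the residual graph, reachable from In: {In}.
Min-cut edges: In→Core (8), In→R1 (5); capacity 8 + 5 = 13.
This cut is saturated, so no flow can exceed 13.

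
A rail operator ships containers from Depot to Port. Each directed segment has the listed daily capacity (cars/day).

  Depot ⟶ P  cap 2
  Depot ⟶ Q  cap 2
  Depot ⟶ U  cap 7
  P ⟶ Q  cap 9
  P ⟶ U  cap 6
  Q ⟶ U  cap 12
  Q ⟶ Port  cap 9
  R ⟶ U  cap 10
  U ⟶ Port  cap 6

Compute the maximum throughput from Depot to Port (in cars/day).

Augment Depot→Q→Port: bottleneck 2, flow now 2.
Augment Depot→U→Port: bottleneck 6, flow now 8.
Augment Depot→P→Q→Port: bottleneck 2, flow now 10.
No augmenting path remains; maximum flow = 10.
In the residual graph, reachable from Depot: {Depot, U}.
Min-cut edges: Depot→P (2), Depot→Q (2), U→Port (6); capacity 2 + 2 + 6 = 10.
This cut is saturated, so no flow can exceed 10.

10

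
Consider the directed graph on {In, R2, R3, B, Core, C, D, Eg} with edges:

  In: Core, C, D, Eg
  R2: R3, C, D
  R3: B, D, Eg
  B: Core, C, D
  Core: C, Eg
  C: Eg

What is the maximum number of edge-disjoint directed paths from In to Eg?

Assign every edge capacity 1; by Menger, the answer equals the max flow.
Path In→Eg (+1); total 1.
Path In→Core→Eg (+1); total 2.
Path In→C→Eg (+1); total 3.
No residual In→Eg path; max flow = 3.
Certifying cut of size 3: {In→C, In→Core, In→Eg}.

3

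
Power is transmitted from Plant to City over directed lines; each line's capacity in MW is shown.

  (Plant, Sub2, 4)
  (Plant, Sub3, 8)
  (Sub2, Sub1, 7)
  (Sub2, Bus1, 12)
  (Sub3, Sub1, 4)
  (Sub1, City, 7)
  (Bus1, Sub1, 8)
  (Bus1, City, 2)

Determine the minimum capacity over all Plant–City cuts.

8

Augment Plant→Sub2→Sub1→City: bottleneck 4, flow now 4.
Augment Plant→Sub3→Sub1→City: bottleneck 3, flow now 7.
Augment Plant→Sub3→Sub1→Sub2→Bus1→City: bottleneck 1, flow now 8. (uses reverse residual edge)
No augmenting path remains; maximum flow = 8.
By max-flow min-cut, the minimum cut capacity equals the max flow.
In the residual graph, reachable from Plant: {Plant, Sub3}.
Min-cut edges: Plant→Sub2 (4), Sub3→Sub1 (4); capacity 4 + 4 = 8.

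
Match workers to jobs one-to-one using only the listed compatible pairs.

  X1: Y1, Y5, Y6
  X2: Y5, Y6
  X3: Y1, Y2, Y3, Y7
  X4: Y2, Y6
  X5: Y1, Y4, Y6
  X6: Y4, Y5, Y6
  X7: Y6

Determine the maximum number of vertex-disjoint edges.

6

Unit-capacity flow: source→left, listed edges, right→sink; max matching = max flow.
Augmenting path X1→Y1 (+1); matched 1.
Augmenting path X2→Y5 (+1); matched 2.
Augmenting path X3→Y2 (+1); matched 3.
Augmenting path X4→Y6 (+1); matched 4.
Augmenting path X5→Y4 (+1); matched 5.
Augmenting path X6→Y6→X4→Y2→X3→Y3 (+1); matched 6.
No augmenting path remains; maximum matching = 6.
König certificate: {X3, X4, Y1, Y4, Y5, Y6} is a vertex cover of size 6 (every listed pair touches it), so no matching can be larger.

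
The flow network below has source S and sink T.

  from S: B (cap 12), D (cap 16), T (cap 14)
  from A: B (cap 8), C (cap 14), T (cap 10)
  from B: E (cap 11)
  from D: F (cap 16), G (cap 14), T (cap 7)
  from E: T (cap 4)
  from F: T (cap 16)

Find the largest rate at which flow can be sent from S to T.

Augment S→T: bottleneck 14, flow now 14.
Augment S→D→T: bottleneck 7, flow now 21.
Augment S→B→E→T: bottleneck 4, flow now 25.
Augment S→D→F→T: bottleneck 9, flow now 34.
No augmenting path remains; maximum flow = 34.
In the residual graph, reachable from S: {S, B, E}.
Min-cut edges: S→D (16), S→T (14), E→T (4); capacity 16 + 14 + 4 = 34.
This cut is saturated, so no flow can exceed 34.

34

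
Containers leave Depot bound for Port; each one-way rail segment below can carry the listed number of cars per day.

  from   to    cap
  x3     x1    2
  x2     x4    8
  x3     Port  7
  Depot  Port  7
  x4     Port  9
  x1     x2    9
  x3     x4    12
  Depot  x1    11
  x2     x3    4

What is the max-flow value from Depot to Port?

Augment Depot→Port: bottleneck 7, flow now 7.
Augment Depot→x1→x2→x3→Port: bottleneck 4, flow now 11.
Augment Depot→x1→x2→x4→Port: bottleneck 5, flow now 16.
No augmenting path remains; maximum flow = 16.
In the residual graph, reachable from Depot: {Depot, x1}.
Min-cut edges: Depot→Port (7), x1→x2 (9); capacity 7 + 9 = 16.
This cut is saturated, so no flow can exceed 16.

16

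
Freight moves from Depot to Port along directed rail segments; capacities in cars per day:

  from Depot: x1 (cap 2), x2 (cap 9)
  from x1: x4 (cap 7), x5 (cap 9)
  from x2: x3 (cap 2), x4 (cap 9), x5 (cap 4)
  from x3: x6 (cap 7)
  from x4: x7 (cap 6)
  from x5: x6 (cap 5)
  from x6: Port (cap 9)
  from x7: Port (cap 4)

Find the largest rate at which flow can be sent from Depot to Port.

11

Augment Depot→x1→x4→x7→Port: bottleneck 2, flow now 2.
Augment Depot→x2→x3→x6→Port: bottleneck 2, flow now 4.
Augment Depot→x2→x4→x7→Port: bottleneck 2, flow now 6.
Augment Depot→x2→x5→x6→Port: bottleneck 4, flow now 10.
Augment Depot→x2→x4→x1→x5→x6→Port: bottleneck 1, flow now 11. (uses reverse residual edge)
No augmenting path remains; maximum flow = 11.
In the residual graph, reachable from Depot: {Depot}.
Min-cut edges: Depot→x1 (2), Depot→x2 (9); capacity 2 + 9 = 11.
This cut is saturated, so no flow can exceed 11.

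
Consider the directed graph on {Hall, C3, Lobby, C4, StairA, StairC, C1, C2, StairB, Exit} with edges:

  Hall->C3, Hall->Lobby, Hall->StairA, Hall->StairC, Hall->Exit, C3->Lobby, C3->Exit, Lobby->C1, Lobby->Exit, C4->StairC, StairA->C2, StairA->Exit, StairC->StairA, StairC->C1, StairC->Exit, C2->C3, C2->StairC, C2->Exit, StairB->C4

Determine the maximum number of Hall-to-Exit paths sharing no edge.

Assign every edge capacity 1; by Menger, the answer equals the max flow.
Path Hall→Exit (+1); total 1.
Path Hall→C3→Exit (+1); total 2.
Path Hall→Lobby→Exit (+1); total 3.
Path Hall→StairA→Exit (+1); total 4.
Path Hall→StairC→Exit (+1); total 5.
No residual Hall→Exit path; max flow = 5.
Certifying cut of size 5: {Hall→C3, Hall→Exit, Hall→Lobby, Hall→StairA, Hall→StairC}.

5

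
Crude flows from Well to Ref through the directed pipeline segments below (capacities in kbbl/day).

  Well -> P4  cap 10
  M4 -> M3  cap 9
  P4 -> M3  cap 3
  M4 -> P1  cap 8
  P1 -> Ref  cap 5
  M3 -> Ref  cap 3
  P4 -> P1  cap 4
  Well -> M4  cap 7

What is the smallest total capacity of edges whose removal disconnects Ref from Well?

Augment Well→P4→M3→Ref: bottleneck 3, flow now 3.
Augment Well→P4→P1→Ref: bottleneck 4, flow now 7.
Augment Well→M4→P1→Ref: bottleneck 1, flow now 8.
No augmenting path remains; maximum flow = 8.
By max-flow min-cut, the minimum cut capacity equals the max flow.
In the residual graph, reachable from Well: {Well, P4, M4, M3, P1}.
Min-cut edges: M3→Ref (3), P1→Ref (5); capacity 3 + 5 = 8.

8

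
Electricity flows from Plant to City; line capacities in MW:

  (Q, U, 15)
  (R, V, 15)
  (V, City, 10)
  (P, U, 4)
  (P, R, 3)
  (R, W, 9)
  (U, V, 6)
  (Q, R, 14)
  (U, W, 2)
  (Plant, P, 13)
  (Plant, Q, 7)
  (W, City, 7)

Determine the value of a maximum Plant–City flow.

Augment Plant→P→R→V→City: bottleneck 3, flow now 3.
Augment Plant→P→U→V→City: bottleneck 4, flow now 7.
Augment Plant→Q→R→V→City: bottleneck 3, flow now 10.
Augment Plant→Q→R→W→City: bottleneck 4, flow now 14.
No augmenting path remains; maximum flow = 14.
In the residual graph, reachable from Plant: {Plant, P}.
Min-cut edges: Plant→Q (7), P→R (3), P→U (4); capacity 7 + 3 + 4 = 14.
This cut is saturated, so no flow can exceed 14.

14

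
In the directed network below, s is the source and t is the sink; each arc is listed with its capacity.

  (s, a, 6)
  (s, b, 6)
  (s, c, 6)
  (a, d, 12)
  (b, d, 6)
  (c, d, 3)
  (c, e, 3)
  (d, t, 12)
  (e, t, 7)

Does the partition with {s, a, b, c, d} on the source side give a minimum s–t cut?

Given cut capacity: 3 + 12 = 15.
Augment s→a→d→t: bottleneck 6, flow now 6.
Augment s→b→d→t: bottleneck 6, flow now 12.
Augment s→c→e→t: bottleneck 3, flow now 15.
No augmenting path remains; maximum flow = 15.
Cut capacity 15 equals the max flow, so it is a minimum cut.

Yes — it is a minimum cut (capacity 15).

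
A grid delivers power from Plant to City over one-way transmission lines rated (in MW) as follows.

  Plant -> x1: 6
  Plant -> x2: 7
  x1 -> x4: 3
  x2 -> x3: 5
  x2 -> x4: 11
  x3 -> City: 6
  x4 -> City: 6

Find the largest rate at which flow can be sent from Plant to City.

Augment Plant→x1→x4→City: bottleneck 3, flow now 3.
Augment Plant→x2→x3→City: bottleneck 5, flow now 8.
Augment Plant→x2→x4→City: bottleneck 2, flow now 10.
No augmenting path remains; maximum flow = 10.
In the residual graph, reachable from Plant: {Plant, x1}.
Min-cut edges: Plant→x2 (7), x1→x4 (3); capacity 7 + 3 = 10.
This cut is saturated, so no flow can exceed 10.

10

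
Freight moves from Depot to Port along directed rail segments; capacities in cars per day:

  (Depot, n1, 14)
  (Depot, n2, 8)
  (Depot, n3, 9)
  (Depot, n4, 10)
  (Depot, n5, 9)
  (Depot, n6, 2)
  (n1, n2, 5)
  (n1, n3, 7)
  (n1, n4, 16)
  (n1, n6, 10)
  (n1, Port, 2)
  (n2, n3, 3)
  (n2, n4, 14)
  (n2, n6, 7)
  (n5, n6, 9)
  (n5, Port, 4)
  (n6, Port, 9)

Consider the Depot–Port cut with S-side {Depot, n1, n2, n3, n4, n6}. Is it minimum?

Given cut capacity: 9 + 2 + 9 = 20.
Augment Depot→n1→Port: bottleneck 2, flow now 2.
Augment Depot→n5→Port: bottleneck 4, flow now 6.
Augment Depot→n6→Port: bottleneck 2, flow now 8.
Augment Depot→n1→n6→Port: bottleneck 7, flow now 15.
No augmenting path remains; maximum flow = 15.
In the residual graph, reachable from Depot: {Depot, n1, n2, n3, n4, n5, n6}.
Min-cut edges: n1→Port (2), n5→Port (4), n6→Port (9); capacity 2 + 4 + 9 = 15.
Cut capacity 20 exceeds the max flow 15, so it is not minimum.

No — its capacity is 20, but the minimum cut has capacity 15.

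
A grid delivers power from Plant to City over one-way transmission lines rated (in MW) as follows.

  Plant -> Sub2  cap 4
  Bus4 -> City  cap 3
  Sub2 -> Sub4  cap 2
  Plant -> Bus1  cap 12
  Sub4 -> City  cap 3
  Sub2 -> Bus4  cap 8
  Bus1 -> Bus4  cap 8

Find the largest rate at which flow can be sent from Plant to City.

5

Augment Plant→Sub2→Bus4→City: bottleneck 3, flow now 3.
Augment Plant→Sub2→Sub4→City: bottleneck 1, flow now 4.
Augment Plant→Bus1→Bus4→Sub2→Sub4→City: bottleneck 1, flow now 5. (uses reverse residual edge)
No augmenting path remains; maximum flow = 5.
In the residual graph, reachable from Plant: {Plant, Sub2, Bus1, Bus4}.
Min-cut edges: Sub2→Sub4 (2), Bus4→City (3); capacity 2 + 3 = 5.
This cut is saturated, so no flow can exceed 5.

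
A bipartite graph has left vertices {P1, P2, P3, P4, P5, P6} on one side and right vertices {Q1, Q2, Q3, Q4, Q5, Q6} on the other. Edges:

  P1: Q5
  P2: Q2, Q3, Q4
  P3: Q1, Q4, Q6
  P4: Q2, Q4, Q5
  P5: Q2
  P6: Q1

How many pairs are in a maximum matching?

6

Unit-capacity flow: source→left, listed edges, right→sink; max matching = max flow.
Augmenting path P1→Q5 (+1); matched 1.
Augmenting path P2→Q2 (+1); matched 2.
Augmenting path P3→Q1 (+1); matched 3.
Augmenting path P4→Q4 (+1); matched 4.
Augmenting path P5→Q2→P2→Q3 (+1); matched 5.
Augmenting path P6→Q1→P3→Q6 (+1); matched 6.
No augmenting path remains; maximum matching = 6.
König certificate: {P1, P2, P3, P4, P5, P6} is a vertex cover of size 6 (every listed pair touches it), so no matching can be larger.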